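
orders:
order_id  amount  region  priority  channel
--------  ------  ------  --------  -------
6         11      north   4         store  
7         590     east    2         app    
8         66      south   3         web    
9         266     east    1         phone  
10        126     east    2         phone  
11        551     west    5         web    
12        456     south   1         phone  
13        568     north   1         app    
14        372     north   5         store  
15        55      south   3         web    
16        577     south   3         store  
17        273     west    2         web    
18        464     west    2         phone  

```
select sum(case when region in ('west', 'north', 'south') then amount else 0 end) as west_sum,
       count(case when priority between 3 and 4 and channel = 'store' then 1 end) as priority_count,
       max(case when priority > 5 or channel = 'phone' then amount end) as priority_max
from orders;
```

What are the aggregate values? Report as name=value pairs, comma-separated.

west_sum=3393, priority_count=2, priority_max=464

[west_sum: region in ('west', 'north', 'south')]
order_id=6: ✓ → 11
order_id=7: ✗
order_id=8: ✓ → 66
order_id=9: ✗
order_id=10: ✗
order_id=11: ✓ → 551
order_id=12: ✓ → 456
order_id=13: ✓ → 568
order_id=14: ✓ → 372
order_id=15: ✓ → 55
order_id=16: ✓ → 577
order_id=17: ✓ → 273
order_id=18: ✓ → 464
west_sum = 11 + 66 + 551 + 456 + 568 + 372 + 55 + 577 + 273 + 464 = 3393
—
[priority_count: priority between 3 and 4 and channel = 'store']
order_id=6: ✓ → 1
order_id=7: ✗
order_id=8: ✗
order_id=9: ✗
order_id=10: ✗
order_id=11: ✗
order_id=12: ✗
order_id=13: ✗
order_id=14: ✗
order_id=15: ✗
order_id=16: ✓ → 1
order_id=17: ✗
order_id=18: ✗
priority_count = COUNT(1, 1) = 2
—
[priority_max: priority > 5 or channel = 'phone']
order_id=6: ✗
order_id=7: ✗
order_id=8: ✗
order_id=9: ✓ → 266
order_id=10: ✓ → 126
order_id=11: ✗
order_id=12: ✓ → 456
order_id=13: ✗
order_id=14: ✗
order_id=15: ✗
order_id=16: ✗
order_id=17: ✗
order_id=18: ✓ → 464
priority_max = MAX(266, 126, 456, 464) = 464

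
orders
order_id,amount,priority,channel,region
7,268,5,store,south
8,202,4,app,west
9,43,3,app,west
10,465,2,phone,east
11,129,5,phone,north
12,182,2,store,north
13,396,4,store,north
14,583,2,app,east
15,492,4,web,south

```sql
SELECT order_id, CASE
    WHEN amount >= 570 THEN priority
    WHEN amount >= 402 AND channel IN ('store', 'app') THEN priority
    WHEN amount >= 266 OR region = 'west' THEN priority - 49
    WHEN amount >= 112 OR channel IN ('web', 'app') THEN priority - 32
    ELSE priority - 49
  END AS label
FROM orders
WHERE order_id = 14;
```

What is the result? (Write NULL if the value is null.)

order_id = 14: amount=583, priority=2, channel=app, region=east.
amount >= 570 → true → 2

2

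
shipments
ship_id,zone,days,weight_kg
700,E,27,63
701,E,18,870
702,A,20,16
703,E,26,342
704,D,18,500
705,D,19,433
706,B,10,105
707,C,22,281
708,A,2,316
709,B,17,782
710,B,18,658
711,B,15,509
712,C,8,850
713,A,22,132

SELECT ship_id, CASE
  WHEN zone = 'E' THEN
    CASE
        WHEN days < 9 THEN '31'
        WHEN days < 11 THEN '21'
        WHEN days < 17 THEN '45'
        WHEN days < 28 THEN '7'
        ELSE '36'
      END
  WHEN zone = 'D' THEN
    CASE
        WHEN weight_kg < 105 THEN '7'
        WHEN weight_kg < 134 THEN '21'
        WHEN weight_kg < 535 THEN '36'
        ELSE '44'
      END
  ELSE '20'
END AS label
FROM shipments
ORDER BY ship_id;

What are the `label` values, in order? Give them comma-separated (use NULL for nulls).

ship_id=700: zone='E' → inner[days < 28] → 7
ship_id=701: zone='E' → inner[days < 28] → 7
ship_id=702: zone='A' → outer ELSE → 20
ship_id=703: zone='E' → inner[days < 28] → 7
ship_id=704: zone='D' → inner[weight_kg < 535] → 36
ship_id=705: zone='D' → inner[weight_kg < 535] → 36
ship_id=706: zone='B' → outer ELSE → 20
ship_id=707: zone='C' → outer ELSE → 20
ship_id=708: zone='A' → outer ELSE → 20
ship_id=709: zone='B' → outer ELSE → 20
ship_id=710: zone='B' → outer ELSE → 20
ship_id=711: zone='B' → outer ELSE → 20
ship_id=712: zone='C' → outer ELSE → 20
ship_id=713: zone='A' → outer ELSE → 20

7, 7, 20, 7, 36, 36, 20, 20, 20, 20, 20, 20, 20, 20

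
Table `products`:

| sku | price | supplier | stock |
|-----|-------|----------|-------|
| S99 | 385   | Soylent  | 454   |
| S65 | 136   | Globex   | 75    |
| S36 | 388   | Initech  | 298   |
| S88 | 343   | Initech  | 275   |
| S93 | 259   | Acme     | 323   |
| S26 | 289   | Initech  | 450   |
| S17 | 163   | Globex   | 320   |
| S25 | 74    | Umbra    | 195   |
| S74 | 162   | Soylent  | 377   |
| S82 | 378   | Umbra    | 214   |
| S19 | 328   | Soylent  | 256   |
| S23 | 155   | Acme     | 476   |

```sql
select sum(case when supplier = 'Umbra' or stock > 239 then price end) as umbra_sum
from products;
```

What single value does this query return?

2924

sku=S99: ✓ → 385
sku=S65: ✗
sku=S36: ✓ → 388
sku=S88: ✓ → 343
sku=S93: ✓ → 259
sku=S26: ✓ → 289
sku=S17: ✓ → 163
sku=S25: ✓ → 74
sku=S74: ✓ → 162
sku=S82: ✓ → 378
sku=S19: ✓ → 328
sku=S23: ✓ → 155
umbra_sum = 385 + 388 + 343 + 259 + 289 + 163 + 74 + 162 + 378 + 328 + 155 = 2924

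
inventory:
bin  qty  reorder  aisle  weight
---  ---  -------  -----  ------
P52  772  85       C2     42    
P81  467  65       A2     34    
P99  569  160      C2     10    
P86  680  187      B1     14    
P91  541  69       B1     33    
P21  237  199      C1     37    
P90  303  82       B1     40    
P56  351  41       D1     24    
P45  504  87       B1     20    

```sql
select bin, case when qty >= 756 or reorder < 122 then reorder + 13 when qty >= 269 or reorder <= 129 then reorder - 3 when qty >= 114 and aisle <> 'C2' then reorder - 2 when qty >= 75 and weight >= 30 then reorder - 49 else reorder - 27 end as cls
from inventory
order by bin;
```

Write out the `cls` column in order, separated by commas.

197, 100, 98, 54, 78, 184, 95, 82, 157

bin=P21: qty >= 114 and aisle <> 'C2' → 197
bin=P45: qty >= 756 or reorder < 122 → 100
bin=P52: qty >= 756 or reorder < 122 → 98
bin=P56: qty >= 756 or reorder < 122 → 54
bin=P81: qty >= 756 or reorder < 122 → 78
bin=P86: qty >= 269 or reorder <= 129 → 184
bin=P90: qty >= 756 or reorder < 122 → 95
bin=P91: qty >= 756 or reorder < 122 → 82
bin=P99: qty >= 269 or reorder <= 129 → 157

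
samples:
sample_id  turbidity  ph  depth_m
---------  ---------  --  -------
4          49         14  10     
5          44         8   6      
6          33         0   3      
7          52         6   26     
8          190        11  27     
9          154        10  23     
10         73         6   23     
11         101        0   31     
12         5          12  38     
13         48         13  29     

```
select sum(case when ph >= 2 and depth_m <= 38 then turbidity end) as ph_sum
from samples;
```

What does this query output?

sample_id=4: ✓ → 49
sample_id=5: ✓ → 44
sample_id=6: ✗
sample_id=7: ✓ → 52
sample_id=8: ✓ → 190
sample_id=9: ✓ → 154
sample_id=10: ✓ → 73
sample_id=11: ✗
sample_id=12: ✓ → 5
sample_id=13: ✓ → 48
ph_sum = 49 + 44 + 52 + 190 + 154 + 73 + 5 + 48 = 615

615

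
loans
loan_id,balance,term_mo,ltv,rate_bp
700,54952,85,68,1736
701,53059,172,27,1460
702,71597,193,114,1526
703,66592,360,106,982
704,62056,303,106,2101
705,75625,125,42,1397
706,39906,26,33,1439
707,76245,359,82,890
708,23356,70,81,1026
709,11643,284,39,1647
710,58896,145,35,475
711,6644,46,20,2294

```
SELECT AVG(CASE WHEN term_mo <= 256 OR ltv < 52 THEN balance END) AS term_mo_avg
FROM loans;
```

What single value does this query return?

43964.2222222222

loan_id=700: ✓ → 54952
loan_id=701: ✓ → 53059
loan_id=702: ✓ → 71597
loan_id=703: ✗
loan_id=704: ✗
loan_id=705: ✓ → 75625
loan_id=706: ✓ → 39906
loan_id=707: ✗
loan_id=708: ✓ → 23356
loan_id=709: ✓ → 11643
loan_id=710: ✓ → 58896
loan_id=711: ✓ → 6644
term_mo_avg = (54952 + 53059 + 71597 + 75625 + 39906 + 23356 + 11643 + 58896 + 6644) / 9 = 43964.2222222222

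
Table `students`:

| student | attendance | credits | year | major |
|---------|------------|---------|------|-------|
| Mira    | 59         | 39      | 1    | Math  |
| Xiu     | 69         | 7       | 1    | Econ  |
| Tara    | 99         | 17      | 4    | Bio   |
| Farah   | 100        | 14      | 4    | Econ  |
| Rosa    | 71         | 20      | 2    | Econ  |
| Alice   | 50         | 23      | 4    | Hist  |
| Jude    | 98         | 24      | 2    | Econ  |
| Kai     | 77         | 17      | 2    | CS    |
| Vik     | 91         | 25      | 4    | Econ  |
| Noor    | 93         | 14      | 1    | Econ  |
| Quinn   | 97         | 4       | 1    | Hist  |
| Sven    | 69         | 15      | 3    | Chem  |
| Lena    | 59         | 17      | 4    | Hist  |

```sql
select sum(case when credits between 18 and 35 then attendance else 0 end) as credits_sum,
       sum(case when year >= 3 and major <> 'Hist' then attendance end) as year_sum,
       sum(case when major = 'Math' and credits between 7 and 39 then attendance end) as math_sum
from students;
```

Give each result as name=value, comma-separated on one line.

credits_sum=310, year_sum=359, math_sum=59

[credits_sum: credits between 18 and 35]
student=Mira: ✗
student=Xiu: ✗
student=Tara: ✗
student=Farah: ✗
student=Rosa: ✓ → 71
student=Alice: ✓ → 50
student=Jude: ✓ → 98
student=Kai: ✗
student=Vik: ✓ → 91
student=Noor: ✗
student=Quinn: ✗
student=Sven: ✗
student=Lena: ✗
credits_sum = 71 + 50 + 98 + 91 = 310
—
[year_sum: year >= 3 and major <> 'Hist']
student=Mira: ✗
student=Xiu: ✗
student=Tara: ✓ → 99
student=Farah: ✓ → 100
student=Rosa: ✗
student=Alice: ✗
student=Jude: ✗
student=Kai: ✗
student=Vik: ✓ → 91
student=Noor: ✗
student=Quinn: ✗
student=Sven: ✓ → 69
student=Lena: ✗
year_sum = 99 + 100 + 91 + 69 = 359
—
[math_sum: major = 'Math' and credits between 7 and 39]
student=Mira: ✓ → 59
student=Xiu: ✗
student=Tara: ✗
student=Farah: ✗
student=Rosa: ✗
student=Alice: ✗
student=Jude: ✗
student=Kai: ✗
student=Vik: ✗
student=Noor: ✗
student=Quinn: ✗
student=Sven: ✗
student=Lena: ✗
math_sum = 59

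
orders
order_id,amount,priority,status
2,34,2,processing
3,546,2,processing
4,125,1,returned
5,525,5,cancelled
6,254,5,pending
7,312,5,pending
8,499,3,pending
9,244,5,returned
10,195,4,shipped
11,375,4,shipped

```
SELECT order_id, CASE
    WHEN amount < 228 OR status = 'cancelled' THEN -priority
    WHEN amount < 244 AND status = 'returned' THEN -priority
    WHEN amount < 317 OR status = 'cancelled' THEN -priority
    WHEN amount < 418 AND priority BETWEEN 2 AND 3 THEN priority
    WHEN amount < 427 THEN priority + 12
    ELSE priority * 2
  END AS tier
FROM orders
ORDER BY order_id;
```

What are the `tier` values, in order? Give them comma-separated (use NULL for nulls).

-2, 4, -1, -5, -5, -5, 6, -5, -4, 16

order_id=2: amount < 228 OR status = 'cancelled' → -2
order_id=3: ELSE → 4
order_id=4: amount < 228 OR status = 'cancelled' → -1
order_id=5: amount < 228 OR status = 'cancelled' → -5
order_id=6: amount < 317 OR status = 'cancelled' → -5
order_id=7: amount < 317 OR status = 'cancelled' → -5
order_id=8: ELSE → 6
order_id=9: amount < 317 OR status = 'cancelled' → -5
order_id=10: amount < 228 OR status = 'cancelled' → -4
order_id=11: amount < 427 → 16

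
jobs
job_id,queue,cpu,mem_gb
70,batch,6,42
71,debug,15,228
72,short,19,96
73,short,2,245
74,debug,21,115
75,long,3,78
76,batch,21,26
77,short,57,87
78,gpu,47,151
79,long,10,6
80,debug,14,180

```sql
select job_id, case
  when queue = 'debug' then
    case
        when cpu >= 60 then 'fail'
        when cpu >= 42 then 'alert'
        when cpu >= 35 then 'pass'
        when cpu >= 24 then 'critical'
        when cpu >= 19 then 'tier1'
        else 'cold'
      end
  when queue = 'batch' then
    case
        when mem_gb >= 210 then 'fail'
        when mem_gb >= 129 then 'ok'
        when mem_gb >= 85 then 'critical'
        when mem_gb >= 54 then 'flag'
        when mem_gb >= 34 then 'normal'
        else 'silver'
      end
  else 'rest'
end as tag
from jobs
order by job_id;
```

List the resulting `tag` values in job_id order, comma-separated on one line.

job_id=70: queue='batch' → inner[mem_gb >= 34] → normal
job_id=71: queue='debug' → inner[ELSE] → cold
job_id=72: queue='short' → outer ELSE → rest
job_id=73: queue='short' → outer ELSE → rest
job_id=74: queue='debug' → inner[cpu >= 19] → tier1
job_id=75: queue='long' → outer ELSE → rest
job_id=76: queue='batch' → inner[ELSE] → silver
job_id=77: queue='short' → outer ELSE → rest
job_id=78: queue='gpu' → outer ELSE → rest
job_id=79: queue='long' → outer ELSE → rest
job_id=80: queue='debug' → inner[ELSE] → cold

normal, cold, rest, rest, tier1, rest, silver, rest, rest, rest, cold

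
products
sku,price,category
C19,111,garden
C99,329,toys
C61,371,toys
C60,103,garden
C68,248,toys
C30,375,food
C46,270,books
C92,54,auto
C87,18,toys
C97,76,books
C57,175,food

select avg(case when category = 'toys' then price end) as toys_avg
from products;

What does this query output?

241.5

sku=C19: ✗
sku=C99: ✓ → 329
sku=C61: ✓ → 371
sku=C60: ✗
sku=C68: ✓ → 248
sku=C30: ✗
sku=C46: ✗
sku=C92: ✗
sku=C87: ✓ → 18
sku=C97: ✗
sku=C57: ✗
toys_avg = (329 + 371 + 248 + 18) / 4 = 241.5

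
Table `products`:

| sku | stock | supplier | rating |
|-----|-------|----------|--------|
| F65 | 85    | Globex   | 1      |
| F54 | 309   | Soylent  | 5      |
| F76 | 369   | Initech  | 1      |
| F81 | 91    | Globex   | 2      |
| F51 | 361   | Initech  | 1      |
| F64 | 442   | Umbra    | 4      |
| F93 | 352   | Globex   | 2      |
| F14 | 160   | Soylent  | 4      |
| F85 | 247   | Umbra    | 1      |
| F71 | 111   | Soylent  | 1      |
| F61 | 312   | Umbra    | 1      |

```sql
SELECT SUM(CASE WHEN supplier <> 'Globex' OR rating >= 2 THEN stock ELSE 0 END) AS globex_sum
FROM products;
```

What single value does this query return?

2754

sku=F65: ✗
sku=F54: ✓ → 309
sku=F76: ✓ → 369
sku=F81: ✓ → 91
sku=F51: ✓ → 361
sku=F64: ✓ → 442
sku=F93: ✓ → 352
sku=F14: ✓ → 160
sku=F85: ✓ → 247
sku=F71: ✓ → 111
sku=F61: ✓ → 312
globex_sum = 309 + 369 + 91 + 361 + 442 + 352 + 160 + 247 + 111 + 312 = 2754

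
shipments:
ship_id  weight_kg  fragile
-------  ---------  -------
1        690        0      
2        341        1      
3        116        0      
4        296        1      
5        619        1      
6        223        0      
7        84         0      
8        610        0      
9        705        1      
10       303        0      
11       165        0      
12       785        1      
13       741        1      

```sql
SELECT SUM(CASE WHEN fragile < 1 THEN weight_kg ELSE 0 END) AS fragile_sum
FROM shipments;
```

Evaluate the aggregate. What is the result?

ship_id=1: ✓ → 690
ship_id=2: ✗
ship_id=3: ✓ → 116
ship_id=4: ✗
ship_id=5: ✗
ship_id=6: ✓ → 223
ship_id=7: ✓ → 84
ship_id=8: ✓ → 610
ship_id=9: ✗
ship_id=10: ✓ → 303
ship_id=11: ✓ → 165
ship_id=12: ✗
ship_id=13: ✗
fragile_sum = 690 + 116 + 223 + 84 + 610 + 303 + 165 = 2191

2191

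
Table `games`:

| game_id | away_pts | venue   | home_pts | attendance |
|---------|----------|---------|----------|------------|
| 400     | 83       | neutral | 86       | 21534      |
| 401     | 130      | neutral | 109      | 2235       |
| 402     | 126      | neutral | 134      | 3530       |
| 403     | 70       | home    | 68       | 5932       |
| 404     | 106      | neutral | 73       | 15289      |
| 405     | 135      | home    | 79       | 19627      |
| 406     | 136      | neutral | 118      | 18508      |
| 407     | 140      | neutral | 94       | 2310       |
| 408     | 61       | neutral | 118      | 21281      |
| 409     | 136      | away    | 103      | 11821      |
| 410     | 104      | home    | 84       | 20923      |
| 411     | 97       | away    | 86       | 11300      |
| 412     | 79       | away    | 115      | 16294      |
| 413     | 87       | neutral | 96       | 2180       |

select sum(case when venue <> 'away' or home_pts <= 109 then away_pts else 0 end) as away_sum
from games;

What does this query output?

game_id=400: ✓ → 83
game_id=401: ✓ → 130
game_id=402: ✓ → 126
game_id=403: ✓ → 70
game_id=404: ✓ → 106
game_id=405: ✓ → 135
game_id=406: ✓ → 136
game_id=407: ✓ → 140
game_id=408: ✓ → 61
game_id=409: ✓ → 136
game_id=410: ✓ → 104
game_id=411: ✓ → 97
game_id=412: ✗
game_id=413: ✓ → 87
away_sum = 83 + 130 + 126 + 70 + 106 + 135 + 136 + 140 + 61 + 136 + 104 + 97 + 87 = 1411

1411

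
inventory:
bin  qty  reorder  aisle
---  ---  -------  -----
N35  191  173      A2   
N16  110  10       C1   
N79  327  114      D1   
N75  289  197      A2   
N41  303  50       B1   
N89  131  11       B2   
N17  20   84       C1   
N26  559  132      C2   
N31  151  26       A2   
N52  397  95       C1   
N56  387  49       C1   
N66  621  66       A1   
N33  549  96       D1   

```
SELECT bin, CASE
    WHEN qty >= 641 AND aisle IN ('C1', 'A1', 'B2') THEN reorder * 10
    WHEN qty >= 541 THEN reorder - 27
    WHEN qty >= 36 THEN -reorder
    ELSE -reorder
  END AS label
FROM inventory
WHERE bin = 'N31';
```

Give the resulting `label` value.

-26

bin = N31: qty=151, reorder=26, aisle=A2.
qty >= 641 AND aisle IN ('C1', 'A1', 'B2') → false
qty >= 541 → false
qty >= 36 → true → -26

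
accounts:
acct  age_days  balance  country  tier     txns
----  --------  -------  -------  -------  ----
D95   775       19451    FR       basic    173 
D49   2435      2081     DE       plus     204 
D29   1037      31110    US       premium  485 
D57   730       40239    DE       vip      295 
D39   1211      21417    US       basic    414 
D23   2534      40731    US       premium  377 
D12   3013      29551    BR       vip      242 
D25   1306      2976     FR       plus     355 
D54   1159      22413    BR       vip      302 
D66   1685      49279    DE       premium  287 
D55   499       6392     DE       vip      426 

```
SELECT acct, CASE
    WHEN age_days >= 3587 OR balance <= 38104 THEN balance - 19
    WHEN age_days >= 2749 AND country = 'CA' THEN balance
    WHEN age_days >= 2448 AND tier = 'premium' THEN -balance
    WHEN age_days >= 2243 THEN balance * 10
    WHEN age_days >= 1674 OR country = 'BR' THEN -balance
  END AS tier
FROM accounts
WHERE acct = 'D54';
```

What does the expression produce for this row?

acct = D54: age_days=1159, balance=22413, country=BR, tier=vip, txns=302.
age_days >= 3587 OR balance <= 38104 → true → 22394

22394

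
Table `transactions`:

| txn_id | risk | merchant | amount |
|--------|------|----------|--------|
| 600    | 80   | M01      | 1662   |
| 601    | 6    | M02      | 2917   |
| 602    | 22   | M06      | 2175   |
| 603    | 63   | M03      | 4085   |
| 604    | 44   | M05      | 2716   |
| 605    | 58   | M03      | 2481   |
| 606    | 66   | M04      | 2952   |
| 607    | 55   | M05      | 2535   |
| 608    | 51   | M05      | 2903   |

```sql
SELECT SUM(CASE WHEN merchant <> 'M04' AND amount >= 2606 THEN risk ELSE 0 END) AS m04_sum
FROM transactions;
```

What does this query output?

164

txn_id=600: ✗
txn_id=601: ✓ → 6
txn_id=602: ✗
txn_id=603: ✓ → 63
txn_id=604: ✓ → 44
txn_id=605: ✗
txn_id=606: ✗
txn_id=607: ✗
txn_id=608: ✓ → 51
m04_sum = 6 + 63 + 44 + 51 = 164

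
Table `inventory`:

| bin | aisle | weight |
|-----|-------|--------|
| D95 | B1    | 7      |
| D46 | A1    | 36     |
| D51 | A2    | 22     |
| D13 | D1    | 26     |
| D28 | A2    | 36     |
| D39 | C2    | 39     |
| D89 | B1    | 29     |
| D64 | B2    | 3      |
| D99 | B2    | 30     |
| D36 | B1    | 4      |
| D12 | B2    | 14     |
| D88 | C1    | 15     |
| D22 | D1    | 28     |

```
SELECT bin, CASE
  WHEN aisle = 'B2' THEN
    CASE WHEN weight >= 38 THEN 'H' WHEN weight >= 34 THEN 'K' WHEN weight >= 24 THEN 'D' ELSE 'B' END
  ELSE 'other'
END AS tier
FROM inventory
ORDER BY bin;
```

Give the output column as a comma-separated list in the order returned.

bin=D12: aisle='B2' → inner[ELSE] → B
bin=D13: aisle='D1' → outer ELSE → other
bin=D22: aisle='D1' → outer ELSE → other
bin=D28: aisle='A2' → outer ELSE → other
bin=D36: aisle='B1' → outer ELSE → other
bin=D39: aisle='C2' → outer ELSE → other
bin=D46: aisle='A1' → outer ELSE → other
bin=D51: aisle='A2' → outer ELSE → other
bin=D64: aisle='B2' → inner[ELSE] → B
bin=D88: aisle='C1' → outer ELSE → other
bin=D89: aisle='B1' → outer ELSE → other
bin=D95: aisle='B1' → outer ELSE → other
bin=D99: aisle='B2' → inner[weight >= 24] → D

B, other, other, other, other, other, other, other, B, other, other, other, D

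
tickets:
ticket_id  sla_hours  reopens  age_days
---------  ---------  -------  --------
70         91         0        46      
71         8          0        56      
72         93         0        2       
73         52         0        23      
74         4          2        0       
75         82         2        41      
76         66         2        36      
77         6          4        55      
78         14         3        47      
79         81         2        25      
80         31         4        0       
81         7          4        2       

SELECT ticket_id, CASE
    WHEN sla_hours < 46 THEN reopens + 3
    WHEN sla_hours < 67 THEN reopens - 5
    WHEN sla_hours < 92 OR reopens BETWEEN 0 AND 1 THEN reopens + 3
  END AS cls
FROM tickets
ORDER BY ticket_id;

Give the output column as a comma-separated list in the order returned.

ticket_id=70: sla_hours < 92 OR reopens BETWEEN 0 AND 1 → 3
ticket_id=71: sla_hours < 46 → 3
ticket_id=72: sla_hours < 92 OR reopens BETWEEN 0 AND 1 → 3
ticket_id=73: sla_hours < 67 → -5
ticket_id=74: sla_hours < 46 → 5
ticket_id=75: sla_hours < 92 OR reopens BETWEEN 0 AND 1 → 5
ticket_id=76: sla_hours < 67 → -3
ticket_id=77: sla_hours < 46 → 7
ticket_id=78: sla_hours < 46 → 6
ticket_id=79: sla_hours < 92 OR reopens BETWEEN 0 AND 1 → 5
ticket_id=80: sla_hours < 46 → 7
ticket_id=81: sla_hours < 46 → 7

3, 3, 3, -5, 5, 5, -3, 7, 6, 5, 7, 7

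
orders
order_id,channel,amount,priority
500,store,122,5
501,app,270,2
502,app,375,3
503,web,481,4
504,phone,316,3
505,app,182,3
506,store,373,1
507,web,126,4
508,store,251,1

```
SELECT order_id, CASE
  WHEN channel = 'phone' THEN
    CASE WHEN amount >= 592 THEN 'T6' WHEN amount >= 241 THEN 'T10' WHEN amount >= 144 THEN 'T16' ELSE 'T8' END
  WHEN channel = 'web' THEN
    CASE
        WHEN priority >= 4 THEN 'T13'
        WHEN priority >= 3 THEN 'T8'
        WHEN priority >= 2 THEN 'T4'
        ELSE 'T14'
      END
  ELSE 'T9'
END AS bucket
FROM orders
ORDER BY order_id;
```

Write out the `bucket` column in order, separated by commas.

T9, T9, T9, T13, T10, T9, T9, T13, T9

order_id=500: channel='store' → outer ELSE → T9
order_id=501: channel='app' → outer ELSE → T9
order_id=502: channel='app' → outer ELSE → T9
order_id=503: channel='web' → inner[priority >= 4] → T13
order_id=504: channel='phone' → inner[amount >= 241] → T10
order_id=505: channel='app' → outer ELSE → T9
order_id=506: channel='store' → outer ELSE → T9
order_id=507: channel='web' → inner[priority >= 4] → T13
order_id=508: channel='store' → outer ELSE → T9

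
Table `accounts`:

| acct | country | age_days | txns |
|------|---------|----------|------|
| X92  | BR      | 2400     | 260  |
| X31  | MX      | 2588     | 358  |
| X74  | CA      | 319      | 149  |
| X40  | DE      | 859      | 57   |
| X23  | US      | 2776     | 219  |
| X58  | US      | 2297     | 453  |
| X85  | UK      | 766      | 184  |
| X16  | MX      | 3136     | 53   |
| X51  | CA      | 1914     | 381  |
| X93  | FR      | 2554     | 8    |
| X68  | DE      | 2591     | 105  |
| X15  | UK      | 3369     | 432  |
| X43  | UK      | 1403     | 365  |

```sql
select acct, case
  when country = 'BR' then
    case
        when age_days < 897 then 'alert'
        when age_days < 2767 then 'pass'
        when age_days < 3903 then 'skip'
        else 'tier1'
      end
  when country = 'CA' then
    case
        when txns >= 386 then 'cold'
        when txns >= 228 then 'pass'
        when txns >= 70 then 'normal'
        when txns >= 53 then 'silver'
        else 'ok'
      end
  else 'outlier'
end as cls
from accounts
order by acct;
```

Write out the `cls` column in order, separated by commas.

acct=X15: country='UK' → outer ELSE → outlier
acct=X16: country='MX' → outer ELSE → outlier
acct=X23: country='US' → outer ELSE → outlier
acct=X31: country='MX' → outer ELSE → outlier
acct=X40: country='DE' → outer ELSE → outlier
acct=X43: country='UK' → outer ELSE → outlier
acct=X51: country='CA' → inner[txns >= 228] → pass
acct=X58: country='US' → outer ELSE → outlier
acct=X68: country='DE' → outer ELSE → outlier
acct=X74: country='CA' → inner[txns >= 70] → normal
acct=X85: country='UK' → outer ELSE → outlier
acct=X92: country='BR' → inner[age_days < 2767] → pass
acct=X93: country='FR' → outer ELSE → outlier

outlier, outlier, outlier, outlier, outlier, outlier, pass, outlier, outlier, normal, outlier, pass, outlier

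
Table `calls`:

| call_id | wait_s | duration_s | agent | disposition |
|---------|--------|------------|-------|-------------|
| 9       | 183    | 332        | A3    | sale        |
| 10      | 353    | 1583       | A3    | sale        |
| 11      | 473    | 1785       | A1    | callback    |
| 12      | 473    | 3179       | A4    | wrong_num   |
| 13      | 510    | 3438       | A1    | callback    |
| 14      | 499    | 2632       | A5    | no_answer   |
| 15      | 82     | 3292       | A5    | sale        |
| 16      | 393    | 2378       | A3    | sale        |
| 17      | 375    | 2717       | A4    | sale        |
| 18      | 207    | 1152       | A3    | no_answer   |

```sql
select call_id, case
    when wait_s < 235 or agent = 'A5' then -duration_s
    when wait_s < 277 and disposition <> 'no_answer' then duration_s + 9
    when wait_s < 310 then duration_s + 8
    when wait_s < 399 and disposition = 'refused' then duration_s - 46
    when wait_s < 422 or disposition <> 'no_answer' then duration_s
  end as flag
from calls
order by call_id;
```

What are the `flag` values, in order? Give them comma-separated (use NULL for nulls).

-332, 1583, 1785, 3179, 3438, -2632, -3292, 2378, 2717, -1152

call_id=9: wait_s < 235 or agent = 'A5' → -332
call_id=10: wait_s < 422 or disposition <> 'no_answer' → 1583
call_id=11: wait_s < 422 or disposition <> 'no_answer' → 1785
call_id=12: wait_s < 422 or disposition <> 'no_answer' → 3179
call_id=13: wait_s < 422 or disposition <> 'no_answer' → 3438
call_id=14: wait_s < 235 or agent = 'A5' → -2632
call_id=15: wait_s < 235 or agent = 'A5' → -3292
call_id=16: wait_s < 422 or disposition <> 'no_answer' → 2378
call_id=17: wait_s < 422 or disposition <> 'no_answer' → 2717
call_id=18: wait_s < 235 or agent = 'A5' → -1152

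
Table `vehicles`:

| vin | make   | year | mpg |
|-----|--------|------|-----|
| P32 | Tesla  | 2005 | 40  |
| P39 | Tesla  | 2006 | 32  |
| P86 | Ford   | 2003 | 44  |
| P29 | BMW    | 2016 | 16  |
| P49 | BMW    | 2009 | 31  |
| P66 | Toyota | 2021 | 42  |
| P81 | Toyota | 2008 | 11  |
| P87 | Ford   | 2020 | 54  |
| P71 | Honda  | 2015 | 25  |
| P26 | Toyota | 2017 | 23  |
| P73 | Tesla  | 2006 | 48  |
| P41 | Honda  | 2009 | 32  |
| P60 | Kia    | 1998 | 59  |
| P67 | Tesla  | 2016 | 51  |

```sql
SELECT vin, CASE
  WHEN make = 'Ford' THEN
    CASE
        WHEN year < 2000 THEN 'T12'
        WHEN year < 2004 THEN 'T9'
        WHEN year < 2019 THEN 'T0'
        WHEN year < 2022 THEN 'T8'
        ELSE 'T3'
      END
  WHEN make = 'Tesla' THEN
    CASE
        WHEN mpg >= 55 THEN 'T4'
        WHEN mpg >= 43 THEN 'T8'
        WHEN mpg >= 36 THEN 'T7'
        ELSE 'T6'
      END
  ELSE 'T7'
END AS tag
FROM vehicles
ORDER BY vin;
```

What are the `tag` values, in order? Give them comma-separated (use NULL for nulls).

vin=P26: make='Toyota' → outer ELSE → T7
vin=P29: make='BMW' → outer ELSE → T7
vin=P32: make='Tesla' → inner[mpg >= 36] → T7
vin=P39: make='Tesla' → inner[ELSE] → T6
vin=P41: make='Honda' → outer ELSE → T7
vin=P49: make='BMW' → outer ELSE → T7
vin=P60: make='Kia' → outer ELSE → T7
vin=P66: make='Toyota' → outer ELSE → T7
vin=P67: make='Tesla' → inner[mpg >= 43] → T8
vin=P71: make='Honda' → outer ELSE → T7
vin=P73: make='Tesla' → inner[mpg >= 43] → T8
vin=P81: make='Toyota' → outer ELSE → T7
vin=P86: make='Ford' → inner[year < 2004] → T9
vin=P87: make='Ford' → inner[year < 2022] → T8

T7, T7, T7, T6, T7, T7, T7, T7, T8, T7, T8, T7, T9, T8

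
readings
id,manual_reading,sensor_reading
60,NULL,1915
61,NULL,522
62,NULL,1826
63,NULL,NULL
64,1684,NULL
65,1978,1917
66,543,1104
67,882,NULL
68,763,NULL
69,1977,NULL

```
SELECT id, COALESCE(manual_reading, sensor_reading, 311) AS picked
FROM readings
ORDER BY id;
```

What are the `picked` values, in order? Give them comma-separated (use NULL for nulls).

1915, 522, 1826, 311, 1684, 1978, 543, 882, 763, 1977

id=60: manual_reading=NULL, sensor_reading=1915 → 1915
id=61: manual_reading=NULL, sensor_reading=522 → 522
id=62: manual_reading=NULL, sensor_reading=1826 → 1826
id=63: manual_reading=NULL, sensor_reading=NULL, → literal 311 → 311
id=64: manual_reading=1684 → 1684
id=65: manual_reading=1978 → 1978
id=66: manual_reading=543 → 543
id=67: manual_reading=882 → 882
id=68: manual_reading=763 → 763
id=69: manual_reading=1977 → 1977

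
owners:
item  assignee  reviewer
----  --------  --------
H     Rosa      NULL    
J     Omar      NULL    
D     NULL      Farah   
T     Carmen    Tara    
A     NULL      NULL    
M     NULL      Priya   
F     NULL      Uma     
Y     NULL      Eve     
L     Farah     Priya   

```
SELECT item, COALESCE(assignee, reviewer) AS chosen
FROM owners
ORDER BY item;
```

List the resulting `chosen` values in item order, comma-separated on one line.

item=A: assignee=NULL, reviewer=NULL (all NULL) → NULL
item=D: assignee=NULL, reviewer=Farah → Farah
item=F: assignee=NULL, reviewer=Uma → Uma
item=H: assignee=Rosa → Rosa
item=J: assignee=Omar → Omar
item=L: assignee=Farah → Farah
item=M: assignee=NULL, reviewer=Priya → Priya
item=T: assignee=Carmen → Carmen
item=Y: assignee=NULL, reviewer=Eve → Eve

NULL, Farah, Uma, Rosa, Omar, Farah, Priya, Carmen, Eve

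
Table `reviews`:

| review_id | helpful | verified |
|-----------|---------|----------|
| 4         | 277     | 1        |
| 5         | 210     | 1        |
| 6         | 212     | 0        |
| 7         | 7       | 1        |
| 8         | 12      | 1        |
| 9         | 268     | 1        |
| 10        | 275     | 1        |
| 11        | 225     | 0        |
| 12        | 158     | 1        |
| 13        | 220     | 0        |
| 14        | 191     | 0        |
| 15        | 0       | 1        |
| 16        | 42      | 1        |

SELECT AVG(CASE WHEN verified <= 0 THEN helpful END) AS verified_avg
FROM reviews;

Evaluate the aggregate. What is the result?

review_id=4: ✗
review_id=5: ✗
review_id=6: ✓ → 212
review_id=7: ✗
review_id=8: ✗
review_id=9: ✗
review_id=10: ✗
review_id=11: ✓ → 225
review_id=12: ✗
review_id=13: ✓ → 220
review_id=14: ✓ → 191
review_id=15: ✗
review_id=16: ✗
verified_avg = (212 + 225 + 220 + 191) / 4 = 212

212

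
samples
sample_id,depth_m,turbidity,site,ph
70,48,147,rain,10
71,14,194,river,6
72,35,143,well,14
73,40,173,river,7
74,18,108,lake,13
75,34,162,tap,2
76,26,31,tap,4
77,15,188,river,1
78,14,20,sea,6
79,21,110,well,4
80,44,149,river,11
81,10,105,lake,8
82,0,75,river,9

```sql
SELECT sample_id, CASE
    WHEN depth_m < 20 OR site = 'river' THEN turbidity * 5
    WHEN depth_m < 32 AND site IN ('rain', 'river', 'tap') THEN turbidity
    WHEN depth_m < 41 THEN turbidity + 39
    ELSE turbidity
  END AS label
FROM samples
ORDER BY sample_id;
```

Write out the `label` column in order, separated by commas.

sample_id=70: ELSE → 147
sample_id=71: depth_m < 20 OR site = 'river' → 970
sample_id=72: depth_m < 41 → 182
sample_id=73: depth_m < 20 OR site = 'river' → 865
sample_id=74: depth_m < 20 OR site = 'river' → 540
sample_id=75: depth_m < 41 → 201
sample_id=76: depth_m < 32 AND site IN ('rain', 'river', 'tap') → 31
sample_id=77: depth_m < 20 OR site = 'river' → 940
sample_id=78: depth_m < 20 OR site = 'river' → 100
sample_id=79: depth_m < 41 → 149
sample_id=80: depth_m < 20 OR site = 'river' → 745
sample_id=81: depth_m < 20 OR site = 'river' → 525
sample_id=82: depth_m < 20 OR site = 'river' → 375

147, 970, 182, 865, 540, 201, 31, 940, 100, 149, 745, 525, 375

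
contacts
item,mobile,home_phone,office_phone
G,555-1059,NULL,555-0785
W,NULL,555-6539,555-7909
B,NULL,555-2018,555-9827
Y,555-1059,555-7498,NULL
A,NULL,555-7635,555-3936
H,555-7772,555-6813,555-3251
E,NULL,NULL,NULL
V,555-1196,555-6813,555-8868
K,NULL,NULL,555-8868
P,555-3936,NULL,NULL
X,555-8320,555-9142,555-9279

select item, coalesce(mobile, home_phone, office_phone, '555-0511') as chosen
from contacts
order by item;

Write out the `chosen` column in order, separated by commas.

555-7635, 555-2018, 555-0511, 555-1059, 555-7772, 555-8868, 555-3936, 555-1196, 555-6539, 555-8320, 555-1059

item=A: mobile=NULL, home_phone=555-7635 → 555-7635
item=B: mobile=NULL, home_phone=555-2018 → 555-2018
item=E: mobile=NULL, home_phone=NULL, office_phone=NULL, → literal 555-0511 → 555-0511
item=G: mobile=555-1059 → 555-1059
item=H: mobile=555-7772 → 555-7772
item=K: mobile=NULL, home_phone=NULL, office_phone=555-8868 → 555-8868
item=P: mobile=555-3936 → 555-3936
item=V: mobile=555-1196 → 555-1196
item=W: mobile=NULL, home_phone=555-6539 → 555-6539
item=X: mobile=555-8320 → 555-8320
item=Y: mobile=555-1059 → 555-1059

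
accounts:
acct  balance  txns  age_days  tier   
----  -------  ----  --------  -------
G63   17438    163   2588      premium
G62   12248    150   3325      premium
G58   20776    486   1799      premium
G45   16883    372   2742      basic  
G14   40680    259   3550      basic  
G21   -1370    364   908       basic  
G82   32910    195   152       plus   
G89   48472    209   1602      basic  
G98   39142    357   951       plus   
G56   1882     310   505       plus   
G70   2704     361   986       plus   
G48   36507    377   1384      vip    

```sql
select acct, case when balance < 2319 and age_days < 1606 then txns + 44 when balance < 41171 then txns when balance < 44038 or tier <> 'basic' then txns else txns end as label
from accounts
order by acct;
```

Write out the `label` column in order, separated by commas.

acct=G14: balance < 41171 → 259
acct=G21: balance < 2319 and age_days < 1606 → 408
acct=G45: balance < 41171 → 372
acct=G48: balance < 41171 → 377
acct=G56: balance < 2319 and age_days < 1606 → 354
acct=G58: balance < 41171 → 486
acct=G62: balance < 41171 → 150
acct=G63: balance < 41171 → 163
acct=G70: balance < 41171 → 361
acct=G82: balance < 41171 → 195
acct=G89: ELSE → 209
acct=G98: balance < 41171 → 357

259, 408, 372, 377, 354, 486, 150, 163, 361, 195, 209, 357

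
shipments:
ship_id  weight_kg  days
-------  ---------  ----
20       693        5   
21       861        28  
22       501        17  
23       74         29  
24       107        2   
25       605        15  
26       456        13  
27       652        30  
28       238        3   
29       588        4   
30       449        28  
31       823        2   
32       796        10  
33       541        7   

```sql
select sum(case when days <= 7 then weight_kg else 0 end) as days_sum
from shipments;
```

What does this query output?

ship_id=20: ✓ → 693
ship_id=21: ✗
ship_id=22: ✗
ship_id=23: ✗
ship_id=24: ✓ → 107
ship_id=25: ✗
ship_id=26: ✗
ship_id=27: ✗
ship_id=28: ✓ → 238
ship_id=29: ✓ → 588
ship_id=30: ✗
ship_id=31: ✓ → 823
ship_id=32: ✗
ship_id=33: ✓ → 541
days_sum = 693 + 107 + 238 + 588 + 823 + 541 = 2990

2990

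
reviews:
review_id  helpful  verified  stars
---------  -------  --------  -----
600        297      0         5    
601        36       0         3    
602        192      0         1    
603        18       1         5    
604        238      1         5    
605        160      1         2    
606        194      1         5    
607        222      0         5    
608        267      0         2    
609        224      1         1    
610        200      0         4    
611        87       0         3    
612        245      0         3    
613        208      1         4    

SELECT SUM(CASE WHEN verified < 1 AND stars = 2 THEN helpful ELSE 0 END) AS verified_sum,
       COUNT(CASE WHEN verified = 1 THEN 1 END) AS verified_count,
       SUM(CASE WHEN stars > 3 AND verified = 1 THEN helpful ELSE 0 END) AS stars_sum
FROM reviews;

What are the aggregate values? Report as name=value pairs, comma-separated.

[verified_sum: verified < 1 AND stars = 2]
review_id=600: ✗
review_id=601: ✗
review_id=602: ✗
review_id=603: ✗
review_id=604: ✗
review_id=605: ✗
review_id=606: ✗
review_id=607: ✗
review_id=608: ✓ → 267
review_id=609: ✗
review_id=610: ✗
review_id=611: ✗
review_id=612: ✗
review_id=613: ✗
verified_sum = 267
—
[verified_count: verified = 1]
review_id=600: ✗
review_id=601: ✗
review_id=602: ✗
review_id=603: ✓ → 1
review_id=604: ✓ → 1
review_id=605: ✓ → 1
review_id=606: ✓ → 1
review_id=607: ✗
review_id=608: ✗
review_id=609: ✓ → 1
review_id=610: ✗
review_id=611: ✗
review_id=612: ✗
review_id=613: ✓ → 1
verified_count = COUNT(1, 1, 1, 1, 1, 1) = 6
—
[stars_sum: stars > 3 AND verified = 1]
review_id=600: ✗
review_id=601: ✗
review_id=602: ✗
review_id=603: ✓ → 18
review_id=604: ✓ → 238
review_id=605: ✗
review_id=606: ✓ → 194
review_id=607: ✗
review_id=608: ✗
review_id=609: ✗
review_id=610: ✗
review_id=611: ✗
review_id=612: ✗
review_id=613: ✓ → 208
stars_sum = 18 + 238 + 194 + 208 = 658

verified_sum=267, verified_count=6, stars_sum=658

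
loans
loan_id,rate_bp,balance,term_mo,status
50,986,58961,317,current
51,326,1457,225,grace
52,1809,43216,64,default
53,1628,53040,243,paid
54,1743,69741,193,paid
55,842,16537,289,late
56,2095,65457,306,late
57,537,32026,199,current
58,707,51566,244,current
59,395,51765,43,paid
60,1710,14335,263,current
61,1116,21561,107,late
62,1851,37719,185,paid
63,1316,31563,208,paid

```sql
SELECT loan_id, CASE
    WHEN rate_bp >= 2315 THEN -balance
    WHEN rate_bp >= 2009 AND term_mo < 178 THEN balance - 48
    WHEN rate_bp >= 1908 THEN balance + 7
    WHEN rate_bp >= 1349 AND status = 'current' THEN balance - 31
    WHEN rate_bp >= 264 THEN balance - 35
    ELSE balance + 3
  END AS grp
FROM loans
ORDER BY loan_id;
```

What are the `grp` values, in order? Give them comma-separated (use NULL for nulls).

58926, 1422, 43181, 53005, 69706, 16502, 65464, 31991, 51531, 51730, 14304, 21526, 37684, 31528

loan_id=50: rate_bp >= 264 → 58926
loan_id=51: rate_bp >= 264 → 1422
loan_id=52: rate_bp >= 264 → 43181
loan_id=53: rate_bp >= 264 → 53005
loan_id=54: rate_bp >= 264 → 69706
loan_id=55: rate_bp >= 264 → 16502
loan_id=56: rate_bp >= 1908 → 65464
loan_id=57: rate_bp >= 264 → 31991
loan_id=58: rate_bp >= 264 → 51531
loan_id=59: rate_bp >= 264 → 51730
loan_id=60: rate_bp >= 1349 AND status = 'current' → 14304
loan_id=61: rate_bp >= 264 → 21526
loan_id=62: rate_bp >= 264 → 37684
loan_id=63: rate_bp >= 264 → 31528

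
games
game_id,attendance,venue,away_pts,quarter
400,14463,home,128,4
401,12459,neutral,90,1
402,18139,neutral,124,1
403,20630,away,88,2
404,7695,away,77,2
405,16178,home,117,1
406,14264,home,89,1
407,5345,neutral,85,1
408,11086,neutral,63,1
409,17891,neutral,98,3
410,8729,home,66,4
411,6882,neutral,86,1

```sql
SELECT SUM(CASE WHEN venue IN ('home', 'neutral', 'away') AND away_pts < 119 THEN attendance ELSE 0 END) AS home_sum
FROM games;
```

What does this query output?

121159

game_id=400: ✗
game_id=401: ✓ → 12459
game_id=402: ✗
game_id=403: ✓ → 20630
game_id=404: ✓ → 7695
game_id=405: ✓ → 16178
game_id=406: ✓ → 14264
game_id=407: ✓ → 5345
game_id=408: ✓ → 11086
game_id=409: ✓ → 17891
game_id=410: ✓ → 8729
game_id=411: ✓ → 6882
home_sum = 12459 + 20630 + 7695 + 16178 + 14264 + 5345 + 11086 + 17891 + 8729 + 6882 = 121159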